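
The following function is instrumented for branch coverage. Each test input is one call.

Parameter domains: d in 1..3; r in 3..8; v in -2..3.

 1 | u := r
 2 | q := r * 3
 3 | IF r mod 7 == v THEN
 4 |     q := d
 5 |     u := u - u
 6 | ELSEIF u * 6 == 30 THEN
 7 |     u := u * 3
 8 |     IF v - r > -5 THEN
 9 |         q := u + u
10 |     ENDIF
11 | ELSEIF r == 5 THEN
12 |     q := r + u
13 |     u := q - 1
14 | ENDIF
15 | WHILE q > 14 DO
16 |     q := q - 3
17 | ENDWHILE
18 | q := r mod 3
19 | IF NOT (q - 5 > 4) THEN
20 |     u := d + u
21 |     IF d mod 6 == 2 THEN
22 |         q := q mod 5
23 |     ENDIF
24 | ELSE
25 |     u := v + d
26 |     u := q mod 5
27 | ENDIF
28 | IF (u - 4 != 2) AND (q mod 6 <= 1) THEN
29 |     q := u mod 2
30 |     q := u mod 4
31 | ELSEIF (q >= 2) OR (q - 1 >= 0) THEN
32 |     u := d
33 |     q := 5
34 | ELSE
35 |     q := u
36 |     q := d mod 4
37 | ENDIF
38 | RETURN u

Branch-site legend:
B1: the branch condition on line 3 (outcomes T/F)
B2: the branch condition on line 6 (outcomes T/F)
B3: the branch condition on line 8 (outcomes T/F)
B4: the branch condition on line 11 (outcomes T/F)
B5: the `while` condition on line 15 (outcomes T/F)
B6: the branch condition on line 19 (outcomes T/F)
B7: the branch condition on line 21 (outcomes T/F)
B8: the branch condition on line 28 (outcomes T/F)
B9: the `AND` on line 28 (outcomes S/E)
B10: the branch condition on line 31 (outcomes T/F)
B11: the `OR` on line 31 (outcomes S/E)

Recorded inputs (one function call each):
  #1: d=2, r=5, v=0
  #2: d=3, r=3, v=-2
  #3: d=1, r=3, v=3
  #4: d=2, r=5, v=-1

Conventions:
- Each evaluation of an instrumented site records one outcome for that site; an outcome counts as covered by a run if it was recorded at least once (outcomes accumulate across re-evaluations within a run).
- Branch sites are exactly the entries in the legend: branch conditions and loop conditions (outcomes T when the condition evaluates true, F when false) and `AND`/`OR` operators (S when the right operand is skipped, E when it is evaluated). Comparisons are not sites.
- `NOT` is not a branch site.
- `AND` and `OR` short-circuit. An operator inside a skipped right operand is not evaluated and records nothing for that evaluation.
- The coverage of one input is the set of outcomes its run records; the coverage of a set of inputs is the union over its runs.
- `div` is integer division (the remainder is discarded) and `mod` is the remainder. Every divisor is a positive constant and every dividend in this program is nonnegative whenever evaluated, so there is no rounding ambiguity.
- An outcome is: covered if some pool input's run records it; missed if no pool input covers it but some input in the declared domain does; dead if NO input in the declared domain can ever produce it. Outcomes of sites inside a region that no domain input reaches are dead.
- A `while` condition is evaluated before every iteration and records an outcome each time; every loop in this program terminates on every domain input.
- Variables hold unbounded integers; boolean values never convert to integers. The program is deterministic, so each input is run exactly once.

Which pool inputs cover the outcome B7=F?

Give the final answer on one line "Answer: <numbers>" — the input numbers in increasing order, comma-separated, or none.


input #1 (d=2, r=5, v=0): does not produce B7=F
input #2 (d=3, r=3, v=-2): produces B7=F
input #3 (d=1, r=3, v=3): produces B7=F
input #4 (d=2, r=5, v=-1): does not produce B7=F
Answer: 2, 3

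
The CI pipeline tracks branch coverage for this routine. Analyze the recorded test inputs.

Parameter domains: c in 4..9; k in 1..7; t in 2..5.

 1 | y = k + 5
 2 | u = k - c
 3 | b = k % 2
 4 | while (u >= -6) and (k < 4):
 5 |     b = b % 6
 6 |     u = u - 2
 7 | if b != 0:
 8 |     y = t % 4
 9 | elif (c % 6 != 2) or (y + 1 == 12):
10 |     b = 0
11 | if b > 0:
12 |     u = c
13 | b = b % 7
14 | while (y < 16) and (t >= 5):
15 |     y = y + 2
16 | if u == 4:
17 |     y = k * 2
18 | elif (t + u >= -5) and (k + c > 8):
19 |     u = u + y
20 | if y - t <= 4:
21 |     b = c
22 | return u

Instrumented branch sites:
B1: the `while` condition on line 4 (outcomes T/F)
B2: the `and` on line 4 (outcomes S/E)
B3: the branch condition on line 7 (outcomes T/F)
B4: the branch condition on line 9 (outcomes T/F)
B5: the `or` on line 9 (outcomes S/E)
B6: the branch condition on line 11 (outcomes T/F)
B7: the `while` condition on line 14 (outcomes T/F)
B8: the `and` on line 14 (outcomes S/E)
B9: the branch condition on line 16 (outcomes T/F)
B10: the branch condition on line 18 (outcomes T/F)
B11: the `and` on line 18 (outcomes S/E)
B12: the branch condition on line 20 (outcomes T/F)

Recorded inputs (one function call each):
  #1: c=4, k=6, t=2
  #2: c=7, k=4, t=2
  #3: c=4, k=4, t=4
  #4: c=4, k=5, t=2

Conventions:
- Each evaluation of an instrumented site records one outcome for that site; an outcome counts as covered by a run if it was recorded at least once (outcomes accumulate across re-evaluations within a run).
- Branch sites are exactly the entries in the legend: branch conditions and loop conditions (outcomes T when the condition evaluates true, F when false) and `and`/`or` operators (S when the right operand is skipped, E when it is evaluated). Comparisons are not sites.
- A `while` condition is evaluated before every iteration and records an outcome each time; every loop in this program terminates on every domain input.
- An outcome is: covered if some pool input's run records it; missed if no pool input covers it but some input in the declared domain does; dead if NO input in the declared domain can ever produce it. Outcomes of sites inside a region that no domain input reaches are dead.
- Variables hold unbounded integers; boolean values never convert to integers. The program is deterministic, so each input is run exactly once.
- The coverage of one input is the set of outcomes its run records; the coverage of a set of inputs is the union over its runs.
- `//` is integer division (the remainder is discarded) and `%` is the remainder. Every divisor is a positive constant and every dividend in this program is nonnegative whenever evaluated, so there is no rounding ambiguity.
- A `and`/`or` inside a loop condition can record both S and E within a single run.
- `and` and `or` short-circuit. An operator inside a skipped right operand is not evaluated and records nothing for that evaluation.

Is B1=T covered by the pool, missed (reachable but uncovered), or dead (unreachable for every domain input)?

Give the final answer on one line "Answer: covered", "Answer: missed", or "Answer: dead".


no pool input records B1=T
but domain input (c=4, k=1, t=2) does record it -> reachable, so missed
Answer: missed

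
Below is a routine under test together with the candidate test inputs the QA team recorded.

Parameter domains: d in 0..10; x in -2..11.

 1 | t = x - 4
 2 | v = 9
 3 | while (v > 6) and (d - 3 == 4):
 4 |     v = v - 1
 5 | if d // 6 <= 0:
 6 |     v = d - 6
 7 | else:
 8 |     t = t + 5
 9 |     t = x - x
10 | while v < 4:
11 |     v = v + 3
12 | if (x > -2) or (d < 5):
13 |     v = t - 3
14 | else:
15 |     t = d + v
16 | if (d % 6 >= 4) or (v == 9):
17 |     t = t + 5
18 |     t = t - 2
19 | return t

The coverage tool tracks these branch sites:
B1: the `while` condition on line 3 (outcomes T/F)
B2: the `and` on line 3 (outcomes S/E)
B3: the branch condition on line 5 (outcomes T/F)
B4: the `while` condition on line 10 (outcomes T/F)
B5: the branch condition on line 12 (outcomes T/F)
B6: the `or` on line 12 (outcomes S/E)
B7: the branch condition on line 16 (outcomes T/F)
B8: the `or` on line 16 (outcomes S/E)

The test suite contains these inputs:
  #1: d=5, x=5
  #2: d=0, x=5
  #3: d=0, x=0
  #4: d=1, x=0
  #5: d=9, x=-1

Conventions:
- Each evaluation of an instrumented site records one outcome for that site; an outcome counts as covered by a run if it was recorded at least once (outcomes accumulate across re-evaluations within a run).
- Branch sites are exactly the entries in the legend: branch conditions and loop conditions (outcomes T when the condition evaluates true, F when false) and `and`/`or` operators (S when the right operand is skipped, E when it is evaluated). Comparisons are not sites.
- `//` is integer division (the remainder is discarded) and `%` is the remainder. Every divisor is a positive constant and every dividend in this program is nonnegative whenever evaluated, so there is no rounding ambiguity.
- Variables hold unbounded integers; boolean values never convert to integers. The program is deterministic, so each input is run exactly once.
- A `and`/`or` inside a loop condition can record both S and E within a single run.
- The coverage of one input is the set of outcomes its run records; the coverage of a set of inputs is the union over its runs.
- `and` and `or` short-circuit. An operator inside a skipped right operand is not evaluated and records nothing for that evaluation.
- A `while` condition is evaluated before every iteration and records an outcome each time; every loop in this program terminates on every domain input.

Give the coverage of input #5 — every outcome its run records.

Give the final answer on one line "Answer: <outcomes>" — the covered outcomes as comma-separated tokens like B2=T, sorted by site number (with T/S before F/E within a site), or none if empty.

Event log for input #5 (d=9, x=-1):
  B2->E, B1->F, B3->F, B4->F, B6->S, B5->T, B8->E, B7->F
as a set, this run covers: B1=F, B2=E, B3=F, B4=F, B5=T, B6=S, B7=F, B8=E

Answer: B1=F, B2=E, B3=F, B4=F, B5=T, B6=S, B7=F, B8=E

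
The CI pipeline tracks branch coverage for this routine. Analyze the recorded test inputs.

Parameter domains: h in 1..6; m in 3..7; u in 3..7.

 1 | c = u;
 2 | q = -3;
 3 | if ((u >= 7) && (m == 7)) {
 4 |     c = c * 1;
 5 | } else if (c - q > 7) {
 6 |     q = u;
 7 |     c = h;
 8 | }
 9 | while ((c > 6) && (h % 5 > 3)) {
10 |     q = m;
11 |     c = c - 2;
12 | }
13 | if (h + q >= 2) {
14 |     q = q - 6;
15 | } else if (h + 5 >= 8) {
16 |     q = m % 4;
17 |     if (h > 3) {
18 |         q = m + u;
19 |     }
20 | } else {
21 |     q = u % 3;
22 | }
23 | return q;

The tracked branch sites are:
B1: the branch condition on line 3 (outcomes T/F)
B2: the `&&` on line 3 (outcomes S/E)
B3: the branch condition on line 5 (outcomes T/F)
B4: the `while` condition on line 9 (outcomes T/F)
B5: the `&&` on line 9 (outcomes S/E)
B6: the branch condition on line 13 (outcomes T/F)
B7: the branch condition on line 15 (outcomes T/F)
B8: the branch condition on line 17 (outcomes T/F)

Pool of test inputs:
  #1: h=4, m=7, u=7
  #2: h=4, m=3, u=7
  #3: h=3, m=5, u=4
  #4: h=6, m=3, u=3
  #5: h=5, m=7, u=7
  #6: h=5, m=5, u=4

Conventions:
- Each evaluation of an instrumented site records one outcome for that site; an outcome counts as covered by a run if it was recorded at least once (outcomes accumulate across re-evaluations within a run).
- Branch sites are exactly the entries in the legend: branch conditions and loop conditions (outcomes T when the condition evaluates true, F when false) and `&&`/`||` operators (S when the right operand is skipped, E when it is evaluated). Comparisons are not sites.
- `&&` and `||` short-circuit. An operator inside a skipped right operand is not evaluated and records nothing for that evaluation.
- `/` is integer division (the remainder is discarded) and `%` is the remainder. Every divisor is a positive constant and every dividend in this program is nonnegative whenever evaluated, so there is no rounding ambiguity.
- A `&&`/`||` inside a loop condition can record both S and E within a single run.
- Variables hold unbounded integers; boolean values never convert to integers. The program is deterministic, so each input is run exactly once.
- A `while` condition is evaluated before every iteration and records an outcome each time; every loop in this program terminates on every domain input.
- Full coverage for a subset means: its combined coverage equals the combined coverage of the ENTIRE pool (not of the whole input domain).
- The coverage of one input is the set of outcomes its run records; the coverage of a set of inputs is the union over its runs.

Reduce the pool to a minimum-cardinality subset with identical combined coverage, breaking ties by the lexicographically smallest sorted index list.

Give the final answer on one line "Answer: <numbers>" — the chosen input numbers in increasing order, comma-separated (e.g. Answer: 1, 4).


run #1 (h=4, m=7, u=7) runs B2->E, B1->T, B5->E, B4->T, B5->S, B4->F, B6->T; records B1=T, B2=E, B4=T, B4=F, B5=S, B5=E, B6=T
run #2 (h=4, m=3, u=7) runs B2->E, B1->F, B3->T, B5->S, B4->F, B6->T; records B1=F, B2=E, B3=T, B4=F, B5=S, B6=T
run #3 (h=3, m=5, u=4) runs B2->S, B1->F, B3->F, B5->S, B4->F, B6->F, B7->T, B8->F; records B1=F, B2=S, B3=F, B4=F, B5=S, B6=F, B7=T, B8=F
run #4 (h=6, m=3, u=3) runs B2->S, B1->F, B3->F, B5->S, B4->F, B6->T; records B1=F, B2=S, B3=F, B4=F, B5=S, B6=T
run #5 (h=5, m=7, u=7) runs B2->E, B1->T, B5->E, B4->F, B6->T; records B1=T, B2=E, B4=F, B5=E, B6=T
run #6 (h=5, m=5, u=4) runs B2->S, B1->F, B3->F, B5->S, B4->F, B6->T; records B1=F, B2=S, B3=F, B4=F, B5=S, B6=T
together the pool reaches 14 outcomes: B1=T, B1=F, B2=S, B2=E, B3=T, B3=F, B4=T, B4=F, B5=S, B5=E, B6=T, B6=F, B7=T, B8=F
size 1 is not enough: best union over all size-1 subsets is 8/14
size 2 is not enough: best union over all size-2 subsets is 13/14
at size 3, {1, 2, 3} reaches all 14 outcomes; every lexicographically earlier size-3 subset fails
Answer: 1, 2, 3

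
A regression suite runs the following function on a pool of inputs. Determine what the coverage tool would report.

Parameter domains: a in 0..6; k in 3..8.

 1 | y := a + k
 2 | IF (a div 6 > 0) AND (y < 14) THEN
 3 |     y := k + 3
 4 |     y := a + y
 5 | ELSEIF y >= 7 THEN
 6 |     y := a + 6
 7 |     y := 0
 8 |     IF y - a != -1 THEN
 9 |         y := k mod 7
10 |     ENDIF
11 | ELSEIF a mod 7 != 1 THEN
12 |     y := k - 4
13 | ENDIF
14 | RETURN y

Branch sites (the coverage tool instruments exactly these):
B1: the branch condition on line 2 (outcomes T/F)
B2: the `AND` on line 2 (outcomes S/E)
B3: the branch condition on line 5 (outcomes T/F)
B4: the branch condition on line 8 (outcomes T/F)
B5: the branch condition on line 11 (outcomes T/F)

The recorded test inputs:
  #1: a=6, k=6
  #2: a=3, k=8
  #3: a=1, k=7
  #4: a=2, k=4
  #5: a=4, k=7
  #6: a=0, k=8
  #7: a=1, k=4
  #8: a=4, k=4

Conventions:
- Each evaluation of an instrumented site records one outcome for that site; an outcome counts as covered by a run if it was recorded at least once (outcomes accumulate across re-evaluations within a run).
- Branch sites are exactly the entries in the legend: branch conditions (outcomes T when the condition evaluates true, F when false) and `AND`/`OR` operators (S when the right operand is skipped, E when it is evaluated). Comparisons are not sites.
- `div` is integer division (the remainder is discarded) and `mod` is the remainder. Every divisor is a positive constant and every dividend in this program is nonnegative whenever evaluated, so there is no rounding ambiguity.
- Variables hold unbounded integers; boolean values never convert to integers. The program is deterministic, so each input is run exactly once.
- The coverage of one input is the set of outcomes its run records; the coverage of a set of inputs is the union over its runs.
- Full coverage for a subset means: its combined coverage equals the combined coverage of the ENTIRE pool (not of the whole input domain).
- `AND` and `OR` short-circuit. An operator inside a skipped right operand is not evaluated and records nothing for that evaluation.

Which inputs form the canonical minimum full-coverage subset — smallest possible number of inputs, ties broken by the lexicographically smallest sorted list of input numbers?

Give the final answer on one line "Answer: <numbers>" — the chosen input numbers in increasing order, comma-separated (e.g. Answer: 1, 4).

run #1 (a=6, k=6) runs B2->E, B1->T; records B1=T, B2=E
run #2 (a=3, k=8) runs B2->S, B1->F, B3->T, B4->T; records B1=F, B2=S, B3=T, B4=T
run #3 (a=1, k=7) runs B2->S, B1->F, B3->T, B4->F; records B1=F, B2=S, B3=T, B4=F
run #4 (a=2, k=4) runs B2->S, B1->F, B3->F, B5->T; records B1=F, B2=S, B3=F, B5=T
run #5 (a=4, k=7) runs B2->S, B1->F, B3->T, B4->T; records B1=F, B2=S, B3=T, B4=T
run #6 (a=0, k=8) runs B2->S, B1->F, B3->T, B4->T; records B1=F, B2=S, B3=T, B4=T
run #7 (a=1, k=4) runs B2->S, B1->F, B3->F, B5->F; records B1=F, B2=S, B3=F, B5=F
run #8 (a=4, k=4) runs B2->S, B1->F, B3->T, B4->T; records B1=F, B2=S, B3=T, B4=T
union over all inputs: B1=T, B1=F, B2=S, B2=E, B3=T, B3=F, B4=T, B4=F, B5=T, B5=F (10 outcomes)
every size-1 subset falls short of the 10 outcomes (best: 4/10)
every size-2 subset falls short of the 10 outcomes (best: 6/10)
every size-3 subset falls short of the 10 outcomes (best: 8/10)
every size-4 subset falls short of the 10 outcomes (best: 9/10)
at size 5, {1, 2, 3, 4, 7} reaches all 10 outcomes; every lexicographically earlier size-5 subset fails

Answer: 1, 2, 3, 4, 7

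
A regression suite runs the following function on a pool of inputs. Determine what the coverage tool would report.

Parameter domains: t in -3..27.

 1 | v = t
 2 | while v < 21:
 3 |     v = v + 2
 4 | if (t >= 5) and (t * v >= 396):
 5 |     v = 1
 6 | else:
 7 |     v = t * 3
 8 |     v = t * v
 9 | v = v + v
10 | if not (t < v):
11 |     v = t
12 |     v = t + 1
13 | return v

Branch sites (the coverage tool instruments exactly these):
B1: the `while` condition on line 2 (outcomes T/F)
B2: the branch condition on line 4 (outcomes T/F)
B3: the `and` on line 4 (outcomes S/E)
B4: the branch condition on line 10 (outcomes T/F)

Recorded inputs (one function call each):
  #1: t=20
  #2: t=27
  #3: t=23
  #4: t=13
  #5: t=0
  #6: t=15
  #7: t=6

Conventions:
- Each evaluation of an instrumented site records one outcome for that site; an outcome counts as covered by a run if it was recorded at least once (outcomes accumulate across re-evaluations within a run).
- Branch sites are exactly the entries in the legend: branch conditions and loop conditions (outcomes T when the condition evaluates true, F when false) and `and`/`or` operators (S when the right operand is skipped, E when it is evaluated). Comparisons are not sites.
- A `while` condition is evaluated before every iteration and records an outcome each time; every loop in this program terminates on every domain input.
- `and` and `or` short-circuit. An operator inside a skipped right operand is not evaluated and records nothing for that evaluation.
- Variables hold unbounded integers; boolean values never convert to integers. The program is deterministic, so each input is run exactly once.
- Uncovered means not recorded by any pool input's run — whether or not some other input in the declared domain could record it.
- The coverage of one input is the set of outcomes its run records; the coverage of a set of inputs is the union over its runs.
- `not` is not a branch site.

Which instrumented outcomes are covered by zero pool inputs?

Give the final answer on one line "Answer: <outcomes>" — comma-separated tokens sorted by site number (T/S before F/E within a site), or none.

test 1 (t=20) fires B1->T, B1->F, B3->E, B2->T, B4->T; hits B1=T, B1=F, B2=T, B3=E, B4=T
test 2 (t=27) fires B1->F, B3->E, B2->T, B4->T; hits B1=F, B2=T, B3=E, B4=T
test 3 (t=23) fires B1->F, B3->E, B2->T, B4->T; hits B1=F, B2=T, B3=E, B4=T
test 4 (t=13) fires B1->T, B1->T, B1->T, B1->T, B1->F, B3->E, B2->F, B4->F; hits B1=T, B1=F, B2=F, B3=E, B4=F
test 5 (t=0) fires B1->T, B1->T, B1->T, B1->T, B1->T, B1->T, B1->T, B1->T, B1->T, B1->T, B1->T, B1->F, B3->S, B2->F, ...; hits B1=T, B1=F, B2=F, B3=S, B4=T
test 6 (t=15) fires B1->T, B1->T, B1->T, B1->F, B3->E, B2->F, B4->F; hits B1=T, B1=F, B2=F, B3=E, B4=F
test 7 (t=6) fires B1->T, B1->T, B1->T, B1->T, B1->T, B1->T, B1->T, B1->T, B1->F, B3->E, B2->F, B4->F; hits B1=T, B1=F, B2=F, B3=E, B4=F
union over the pool: B1=T, B1=F, B2=T, B2=F, B3=S, B3=E, B4=T, B4=F
uncovered (0 of 8): none

Answer: none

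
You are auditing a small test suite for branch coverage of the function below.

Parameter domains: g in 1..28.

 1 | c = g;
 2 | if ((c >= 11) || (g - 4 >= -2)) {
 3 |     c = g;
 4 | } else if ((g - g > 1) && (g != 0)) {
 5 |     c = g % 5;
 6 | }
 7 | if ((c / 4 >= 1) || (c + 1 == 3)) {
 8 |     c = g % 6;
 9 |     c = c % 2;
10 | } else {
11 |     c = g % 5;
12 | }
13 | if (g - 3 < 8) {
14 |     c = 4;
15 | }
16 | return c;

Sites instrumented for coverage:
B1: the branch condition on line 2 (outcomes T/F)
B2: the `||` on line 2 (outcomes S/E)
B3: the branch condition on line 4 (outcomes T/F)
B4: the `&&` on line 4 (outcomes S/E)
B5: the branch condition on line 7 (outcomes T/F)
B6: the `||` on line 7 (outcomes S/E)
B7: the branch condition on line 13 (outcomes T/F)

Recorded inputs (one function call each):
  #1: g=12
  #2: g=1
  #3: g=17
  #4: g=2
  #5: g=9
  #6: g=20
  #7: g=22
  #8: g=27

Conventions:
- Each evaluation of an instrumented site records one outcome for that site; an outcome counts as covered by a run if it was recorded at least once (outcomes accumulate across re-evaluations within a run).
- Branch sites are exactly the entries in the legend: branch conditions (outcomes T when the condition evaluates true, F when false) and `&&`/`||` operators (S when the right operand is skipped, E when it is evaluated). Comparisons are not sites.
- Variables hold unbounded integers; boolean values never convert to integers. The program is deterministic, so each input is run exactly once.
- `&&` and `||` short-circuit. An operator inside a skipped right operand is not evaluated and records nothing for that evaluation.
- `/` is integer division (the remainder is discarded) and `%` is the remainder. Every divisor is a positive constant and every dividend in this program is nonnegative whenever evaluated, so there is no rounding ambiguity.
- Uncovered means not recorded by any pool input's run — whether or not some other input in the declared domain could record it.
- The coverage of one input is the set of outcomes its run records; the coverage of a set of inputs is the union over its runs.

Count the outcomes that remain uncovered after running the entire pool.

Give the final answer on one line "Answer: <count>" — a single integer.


test 1 (g=12) hits B1=T, B2=S, B5=T, B6=S, B7=F
test 2 (g=1) hits B1=F, B2=E, B3=F, B4=S, B5=F, B6=E, B7=T
test 3 (g=17) hits B1=T, B2=S, B5=T, B6=S, B7=F
test 4 (g=2) hits B1=T, B2=E, B5=T, B6=E, B7=T
test 5 (g=9) hits B1=T, B2=E, B5=T, B6=S, B7=T
test 6 (g=20) hits B1=T, B2=S, B5=T, B6=S, B7=F
test 7 (g=22) hits B1=T, B2=S, B5=T, B6=S, B7=F
test 8 (g=27) hits B1=T, B2=S, B5=T, B6=S, B7=F
union over the pool: B1=T, B1=F, B2=S, B2=E, B3=F, B4=S, B5=T, B5=F, B6=S, B6=E, B7=T, B7=F
uncovered (2 of 14): B3=T, B4=E
Answer: 2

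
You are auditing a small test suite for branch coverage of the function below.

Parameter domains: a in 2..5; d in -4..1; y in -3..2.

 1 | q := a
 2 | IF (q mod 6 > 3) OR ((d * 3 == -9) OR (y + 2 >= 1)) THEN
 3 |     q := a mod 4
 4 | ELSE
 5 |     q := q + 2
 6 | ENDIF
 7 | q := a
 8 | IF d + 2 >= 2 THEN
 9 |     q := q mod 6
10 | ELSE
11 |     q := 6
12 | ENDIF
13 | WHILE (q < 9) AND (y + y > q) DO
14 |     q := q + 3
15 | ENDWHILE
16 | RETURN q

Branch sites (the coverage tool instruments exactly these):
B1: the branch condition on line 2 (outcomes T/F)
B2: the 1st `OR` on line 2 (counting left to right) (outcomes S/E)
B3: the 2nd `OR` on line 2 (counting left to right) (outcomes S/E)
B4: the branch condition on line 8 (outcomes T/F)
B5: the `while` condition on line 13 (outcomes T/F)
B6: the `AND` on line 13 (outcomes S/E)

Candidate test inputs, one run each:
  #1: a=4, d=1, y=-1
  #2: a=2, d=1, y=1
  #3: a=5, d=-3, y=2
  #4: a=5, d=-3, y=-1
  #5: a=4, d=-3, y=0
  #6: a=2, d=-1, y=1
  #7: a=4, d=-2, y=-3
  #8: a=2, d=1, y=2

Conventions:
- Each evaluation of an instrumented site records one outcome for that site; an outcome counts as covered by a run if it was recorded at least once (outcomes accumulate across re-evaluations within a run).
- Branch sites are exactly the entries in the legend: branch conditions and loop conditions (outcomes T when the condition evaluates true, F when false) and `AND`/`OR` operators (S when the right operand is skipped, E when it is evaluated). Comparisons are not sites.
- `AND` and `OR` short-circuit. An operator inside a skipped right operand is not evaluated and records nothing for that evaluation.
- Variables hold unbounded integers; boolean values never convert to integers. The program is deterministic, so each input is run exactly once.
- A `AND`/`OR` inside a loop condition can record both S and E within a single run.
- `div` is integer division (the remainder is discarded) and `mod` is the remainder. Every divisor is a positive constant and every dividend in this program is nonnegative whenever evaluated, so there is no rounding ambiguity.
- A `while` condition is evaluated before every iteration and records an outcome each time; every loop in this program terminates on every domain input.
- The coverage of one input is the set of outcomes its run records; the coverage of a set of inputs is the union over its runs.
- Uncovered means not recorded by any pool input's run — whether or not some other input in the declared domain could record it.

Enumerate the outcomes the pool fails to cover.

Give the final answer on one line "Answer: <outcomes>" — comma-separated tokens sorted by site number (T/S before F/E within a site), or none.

input #1 (a=4, d=1, y=-1): covers B1=T, B2=S, B4=T, B5=F, B6=E
input #2 (a=2, d=1, y=1): covers B1=T, B2=E, B3=E, B4=T, B5=F, B6=E
input #3 (a=5, d=-3, y=2): covers B1=T, B2=S, B4=F, B5=F, B6=E
input #4 (a=5, d=-3, y=-1): covers B1=T, B2=S, B4=F, B5=F, B6=E
input #5 (a=4, d=-3, y=0): covers B1=T, B2=S, B4=F, B5=F, B6=E
input #6 (a=2, d=-1, y=1): covers B1=T, B2=E, B3=E, B4=F, B5=F, B6=E
input #7 (a=4, d=-2, y=-3): covers B1=T, B2=S, B4=F, B5=F, B6=E
input #8 (a=2, d=1, y=2): covers B1=T, B2=E, B3=E, B4=T, B5=T, B5=F, B6=E
union over the pool: B1=T, B2=S, B2=E, B3=E, B4=T, B4=F, B5=T, B5=F, B6=E
uncovered (3 of 12): B1=F, B3=S, B6=S

Answer: B1=F, B3=S, B6=S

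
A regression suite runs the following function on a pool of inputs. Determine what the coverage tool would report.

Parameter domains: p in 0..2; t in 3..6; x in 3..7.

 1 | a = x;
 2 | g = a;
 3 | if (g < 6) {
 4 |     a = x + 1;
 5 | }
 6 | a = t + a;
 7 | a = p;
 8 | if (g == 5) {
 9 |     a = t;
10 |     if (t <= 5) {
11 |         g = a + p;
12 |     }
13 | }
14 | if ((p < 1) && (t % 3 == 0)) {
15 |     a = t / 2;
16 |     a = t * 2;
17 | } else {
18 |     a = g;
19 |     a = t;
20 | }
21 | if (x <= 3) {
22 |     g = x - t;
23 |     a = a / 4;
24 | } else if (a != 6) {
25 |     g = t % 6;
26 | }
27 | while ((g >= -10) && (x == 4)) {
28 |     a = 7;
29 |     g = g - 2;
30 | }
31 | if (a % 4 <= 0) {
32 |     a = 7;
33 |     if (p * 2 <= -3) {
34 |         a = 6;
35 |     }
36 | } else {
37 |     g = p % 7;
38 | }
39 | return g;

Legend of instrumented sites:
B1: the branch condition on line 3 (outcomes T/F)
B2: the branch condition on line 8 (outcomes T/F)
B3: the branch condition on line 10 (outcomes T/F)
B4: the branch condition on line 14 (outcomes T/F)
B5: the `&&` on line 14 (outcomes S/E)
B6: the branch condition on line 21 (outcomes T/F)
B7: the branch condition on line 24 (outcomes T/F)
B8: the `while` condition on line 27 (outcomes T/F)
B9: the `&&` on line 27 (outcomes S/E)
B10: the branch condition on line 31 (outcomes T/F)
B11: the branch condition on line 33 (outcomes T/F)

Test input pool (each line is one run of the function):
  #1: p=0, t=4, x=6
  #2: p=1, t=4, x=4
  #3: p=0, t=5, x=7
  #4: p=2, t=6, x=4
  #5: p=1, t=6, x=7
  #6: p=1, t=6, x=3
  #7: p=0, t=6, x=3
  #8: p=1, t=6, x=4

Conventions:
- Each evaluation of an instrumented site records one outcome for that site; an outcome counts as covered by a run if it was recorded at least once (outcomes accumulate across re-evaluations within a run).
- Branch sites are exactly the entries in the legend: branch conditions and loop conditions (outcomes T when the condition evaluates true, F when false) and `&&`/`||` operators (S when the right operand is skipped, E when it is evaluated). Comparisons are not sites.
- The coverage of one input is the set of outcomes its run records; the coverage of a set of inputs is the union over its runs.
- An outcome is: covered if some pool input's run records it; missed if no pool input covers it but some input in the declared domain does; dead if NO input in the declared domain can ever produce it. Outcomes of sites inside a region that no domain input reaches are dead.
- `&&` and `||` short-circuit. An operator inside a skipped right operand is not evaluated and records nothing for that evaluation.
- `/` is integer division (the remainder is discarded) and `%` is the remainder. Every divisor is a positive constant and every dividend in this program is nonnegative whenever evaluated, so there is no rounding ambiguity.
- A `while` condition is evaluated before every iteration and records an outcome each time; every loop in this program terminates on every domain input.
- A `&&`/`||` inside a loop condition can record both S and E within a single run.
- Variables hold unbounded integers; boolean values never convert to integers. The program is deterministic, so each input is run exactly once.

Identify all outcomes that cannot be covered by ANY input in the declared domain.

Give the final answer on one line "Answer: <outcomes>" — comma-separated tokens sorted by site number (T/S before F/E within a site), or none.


checking every outcome against all 60 domain inputs:
  B11=T: unreachable across the whole domain -> dead
  reachable outcomes have witnesses, e.g. B1=T (e.g. p=0, t=3, x=3), B1=F (e.g. p=0, t=3, x=6), B2=T (e.g. p=0, t=3, x=5), B2=F (e.g. p=0, t=3, x=3)
Answer: B11=T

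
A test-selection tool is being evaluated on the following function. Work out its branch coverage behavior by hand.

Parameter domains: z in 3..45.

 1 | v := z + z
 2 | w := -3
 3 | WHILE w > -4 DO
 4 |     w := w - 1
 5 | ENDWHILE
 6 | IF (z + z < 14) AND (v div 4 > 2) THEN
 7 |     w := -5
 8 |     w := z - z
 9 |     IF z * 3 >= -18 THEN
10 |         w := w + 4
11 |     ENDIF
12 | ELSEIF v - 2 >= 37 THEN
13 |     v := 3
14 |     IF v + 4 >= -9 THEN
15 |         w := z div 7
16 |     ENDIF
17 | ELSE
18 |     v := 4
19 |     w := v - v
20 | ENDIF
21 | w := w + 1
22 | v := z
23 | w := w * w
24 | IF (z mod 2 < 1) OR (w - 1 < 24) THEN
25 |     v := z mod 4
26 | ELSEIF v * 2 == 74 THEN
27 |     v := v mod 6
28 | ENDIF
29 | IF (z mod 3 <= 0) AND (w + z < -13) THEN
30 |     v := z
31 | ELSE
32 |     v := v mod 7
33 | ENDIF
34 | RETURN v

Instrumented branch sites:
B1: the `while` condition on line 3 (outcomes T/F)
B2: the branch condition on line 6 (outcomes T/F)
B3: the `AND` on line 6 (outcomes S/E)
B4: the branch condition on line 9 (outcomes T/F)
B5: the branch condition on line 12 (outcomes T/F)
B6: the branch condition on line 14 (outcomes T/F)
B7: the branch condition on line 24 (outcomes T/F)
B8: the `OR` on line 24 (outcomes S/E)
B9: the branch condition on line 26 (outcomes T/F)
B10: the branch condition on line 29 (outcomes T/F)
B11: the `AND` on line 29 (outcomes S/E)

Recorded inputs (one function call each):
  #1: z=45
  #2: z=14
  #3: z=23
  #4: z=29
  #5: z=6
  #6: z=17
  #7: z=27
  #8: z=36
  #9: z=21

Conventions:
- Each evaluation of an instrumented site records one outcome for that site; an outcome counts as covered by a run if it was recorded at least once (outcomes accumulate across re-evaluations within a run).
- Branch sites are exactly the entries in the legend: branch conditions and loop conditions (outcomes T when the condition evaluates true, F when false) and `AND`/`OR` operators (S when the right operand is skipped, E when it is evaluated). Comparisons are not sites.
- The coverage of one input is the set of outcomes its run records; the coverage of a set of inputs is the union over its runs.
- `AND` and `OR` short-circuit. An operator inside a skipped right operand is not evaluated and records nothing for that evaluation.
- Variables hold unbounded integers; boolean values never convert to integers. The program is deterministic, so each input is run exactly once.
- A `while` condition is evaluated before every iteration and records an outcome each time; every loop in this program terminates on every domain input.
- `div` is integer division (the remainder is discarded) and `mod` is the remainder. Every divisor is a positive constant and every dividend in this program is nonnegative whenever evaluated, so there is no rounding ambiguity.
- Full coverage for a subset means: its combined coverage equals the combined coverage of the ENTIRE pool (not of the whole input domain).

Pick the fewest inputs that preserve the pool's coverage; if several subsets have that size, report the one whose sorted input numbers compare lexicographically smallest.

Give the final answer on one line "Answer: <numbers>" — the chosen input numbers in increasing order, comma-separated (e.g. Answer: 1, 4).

input #1 (z=45): covers B1=T, B1=F, B2=F, B3=S, B5=T, B6=T, B7=F, B8=E, B9=F, B10=F, B11=E
input #2 (z=14): covers B1=T, B1=F, B2=F, B3=S, B5=F, B7=T, B8=S, B10=F, B11=S
input #3 (z=23): covers B1=T, B1=F, B2=F, B3=S, B5=T, B6=T, B7=T, B8=E, B10=F, B11=S
input #4 (z=29): covers B1=T, B1=F, B2=F, B3=S, B5=T, B6=T, B7=F, B8=E, B9=F, B10=F, B11=S
input #5 (z=6): covers B1=T, B1=F, B2=T, B3=E, B4=T, B7=T, B8=S, B10=F, B11=E
input #6 (z=17): covers B1=T, B1=F, B2=F, B3=S, B5=F, B7=T, B8=E, B10=F, B11=S
input #7 (z=27): covers B1=T, B1=F, B2=F, B3=S, B5=T, B6=T, B7=T, B8=E, B10=F, B11=E
input #8 (z=36): covers B1=T, B1=F, B2=F, B3=S, B5=T, B6=T, B7=T, B8=S, B10=F, B11=E
input #9 (z=21): covers B1=T, B1=F, B2=F, B3=S, B5=T, B6=T, B7=T, B8=E, B10=F, B11=E
the full pool covers 18 outcomes: B1=T, B1=F, B2=T, B2=F, B3=S, B3=E, B4=T, B5=T, B5=F, B6=T, B7=T, B7=F, B8=S, B8=E, B9=F, B10=F, B11=S, B11=E
every size-1 subset falls short of the 18 outcomes (best: 11/18)
every size-2 subset falls short of the 18 outcomes (best: 17/18)
size 3: inputs {1, 2, 5} cover all 18 outcomes, and no lexicographically smaller subset of this size does

Answer: 1, 2, 5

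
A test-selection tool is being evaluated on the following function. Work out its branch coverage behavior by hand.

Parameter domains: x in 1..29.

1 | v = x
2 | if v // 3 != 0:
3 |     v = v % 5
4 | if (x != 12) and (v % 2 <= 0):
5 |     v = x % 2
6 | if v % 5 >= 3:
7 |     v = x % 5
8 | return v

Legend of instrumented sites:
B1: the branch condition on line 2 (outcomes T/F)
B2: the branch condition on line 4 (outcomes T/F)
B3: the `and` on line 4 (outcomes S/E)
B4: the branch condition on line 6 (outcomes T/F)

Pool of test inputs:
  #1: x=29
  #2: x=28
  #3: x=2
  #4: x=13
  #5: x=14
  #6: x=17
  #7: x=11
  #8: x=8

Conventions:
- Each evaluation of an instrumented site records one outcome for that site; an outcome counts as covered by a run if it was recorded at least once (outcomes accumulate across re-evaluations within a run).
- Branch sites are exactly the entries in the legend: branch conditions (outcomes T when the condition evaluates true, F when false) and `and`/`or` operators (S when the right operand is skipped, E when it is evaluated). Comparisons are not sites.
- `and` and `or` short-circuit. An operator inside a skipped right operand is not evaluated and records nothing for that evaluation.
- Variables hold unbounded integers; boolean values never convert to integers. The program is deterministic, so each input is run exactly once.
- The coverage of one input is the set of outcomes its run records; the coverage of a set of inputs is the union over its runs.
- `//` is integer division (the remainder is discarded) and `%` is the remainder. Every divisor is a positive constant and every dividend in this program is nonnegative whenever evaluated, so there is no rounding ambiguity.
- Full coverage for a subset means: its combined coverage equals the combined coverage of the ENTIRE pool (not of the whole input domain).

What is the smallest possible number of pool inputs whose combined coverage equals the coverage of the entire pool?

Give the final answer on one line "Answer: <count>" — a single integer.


input #1 (x=29): events B1->T, B3->E, B2->T, B4->F; covers B1=T, B2=T, B3=E, B4=F
input #2 (x=28): events B1->T, B3->E, B2->F, B4->T; covers B1=T, B2=F, B3=E, B4=T
input #3 (x=2): events B1->F, B3->E, B2->T, B4->F; covers B1=F, B2=T, B3=E, B4=F
input #4 (x=13): events B1->T, B3->E, B2->F, B4->T; covers B1=T, B2=F, B3=E, B4=T
input #5 (x=14): events B1->T, B3->E, B2->T, B4->F; covers B1=T, B2=T, B3=E, B4=F
input #6 (x=17): events B1->T, B3->E, B2->T, B4->F; covers B1=T, B2=T, B3=E, B4=F
input #7 (x=11): events B1->T, B3->E, B2->F, B4->F; covers B1=T, B2=F, B3=E, B4=F
input #8 (x=8): events B1->T, B3->E, B2->F, B4->T; covers B1=T, B2=F, B3=E, B4=T
together the pool reaches 7 outcomes: B1=T, B1=F, B2=T, B2=F, B3=E, B4=T, B4=F
checked all size-1 subsets: none covers 7 outcomes (max 4/7)
the canonical winner is {2, 3}: size 2, full 7-outcome coverage, earliest index list among size-2 covers
Answer: 2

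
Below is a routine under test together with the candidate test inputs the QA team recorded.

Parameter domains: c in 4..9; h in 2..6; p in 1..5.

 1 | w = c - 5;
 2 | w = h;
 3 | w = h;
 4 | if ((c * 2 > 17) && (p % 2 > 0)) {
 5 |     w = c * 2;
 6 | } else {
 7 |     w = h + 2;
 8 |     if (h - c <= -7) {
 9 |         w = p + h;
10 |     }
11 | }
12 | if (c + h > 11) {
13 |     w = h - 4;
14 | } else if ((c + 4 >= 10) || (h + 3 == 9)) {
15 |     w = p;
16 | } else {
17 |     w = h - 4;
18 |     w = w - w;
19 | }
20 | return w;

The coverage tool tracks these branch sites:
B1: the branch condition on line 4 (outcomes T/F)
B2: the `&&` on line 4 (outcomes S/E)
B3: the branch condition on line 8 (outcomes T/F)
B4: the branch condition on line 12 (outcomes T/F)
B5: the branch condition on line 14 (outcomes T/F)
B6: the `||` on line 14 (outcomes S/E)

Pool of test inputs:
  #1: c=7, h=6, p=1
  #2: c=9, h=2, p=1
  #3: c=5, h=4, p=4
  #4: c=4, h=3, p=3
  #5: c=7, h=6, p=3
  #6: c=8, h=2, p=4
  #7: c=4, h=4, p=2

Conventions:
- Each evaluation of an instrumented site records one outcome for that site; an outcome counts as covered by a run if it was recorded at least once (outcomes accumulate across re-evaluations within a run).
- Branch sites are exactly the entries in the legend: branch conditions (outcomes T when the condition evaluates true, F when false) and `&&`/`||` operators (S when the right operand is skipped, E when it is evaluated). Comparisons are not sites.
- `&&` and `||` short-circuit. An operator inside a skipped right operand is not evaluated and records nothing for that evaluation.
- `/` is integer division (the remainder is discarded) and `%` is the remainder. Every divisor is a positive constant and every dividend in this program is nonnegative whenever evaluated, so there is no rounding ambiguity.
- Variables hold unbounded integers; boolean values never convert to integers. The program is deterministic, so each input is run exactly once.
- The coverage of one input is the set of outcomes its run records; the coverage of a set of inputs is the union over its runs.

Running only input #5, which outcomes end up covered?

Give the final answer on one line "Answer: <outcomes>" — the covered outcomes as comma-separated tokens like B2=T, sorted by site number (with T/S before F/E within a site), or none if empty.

Simulating input #5 (c=7, h=6, p=3) step by step:
  B2->S, B1->F, B3->F, B4->T
deduplicating events, the covered set is: B1=F, B2=S, B3=F, B4=T

Answer: B1=F, B2=S, B3=F, B4=T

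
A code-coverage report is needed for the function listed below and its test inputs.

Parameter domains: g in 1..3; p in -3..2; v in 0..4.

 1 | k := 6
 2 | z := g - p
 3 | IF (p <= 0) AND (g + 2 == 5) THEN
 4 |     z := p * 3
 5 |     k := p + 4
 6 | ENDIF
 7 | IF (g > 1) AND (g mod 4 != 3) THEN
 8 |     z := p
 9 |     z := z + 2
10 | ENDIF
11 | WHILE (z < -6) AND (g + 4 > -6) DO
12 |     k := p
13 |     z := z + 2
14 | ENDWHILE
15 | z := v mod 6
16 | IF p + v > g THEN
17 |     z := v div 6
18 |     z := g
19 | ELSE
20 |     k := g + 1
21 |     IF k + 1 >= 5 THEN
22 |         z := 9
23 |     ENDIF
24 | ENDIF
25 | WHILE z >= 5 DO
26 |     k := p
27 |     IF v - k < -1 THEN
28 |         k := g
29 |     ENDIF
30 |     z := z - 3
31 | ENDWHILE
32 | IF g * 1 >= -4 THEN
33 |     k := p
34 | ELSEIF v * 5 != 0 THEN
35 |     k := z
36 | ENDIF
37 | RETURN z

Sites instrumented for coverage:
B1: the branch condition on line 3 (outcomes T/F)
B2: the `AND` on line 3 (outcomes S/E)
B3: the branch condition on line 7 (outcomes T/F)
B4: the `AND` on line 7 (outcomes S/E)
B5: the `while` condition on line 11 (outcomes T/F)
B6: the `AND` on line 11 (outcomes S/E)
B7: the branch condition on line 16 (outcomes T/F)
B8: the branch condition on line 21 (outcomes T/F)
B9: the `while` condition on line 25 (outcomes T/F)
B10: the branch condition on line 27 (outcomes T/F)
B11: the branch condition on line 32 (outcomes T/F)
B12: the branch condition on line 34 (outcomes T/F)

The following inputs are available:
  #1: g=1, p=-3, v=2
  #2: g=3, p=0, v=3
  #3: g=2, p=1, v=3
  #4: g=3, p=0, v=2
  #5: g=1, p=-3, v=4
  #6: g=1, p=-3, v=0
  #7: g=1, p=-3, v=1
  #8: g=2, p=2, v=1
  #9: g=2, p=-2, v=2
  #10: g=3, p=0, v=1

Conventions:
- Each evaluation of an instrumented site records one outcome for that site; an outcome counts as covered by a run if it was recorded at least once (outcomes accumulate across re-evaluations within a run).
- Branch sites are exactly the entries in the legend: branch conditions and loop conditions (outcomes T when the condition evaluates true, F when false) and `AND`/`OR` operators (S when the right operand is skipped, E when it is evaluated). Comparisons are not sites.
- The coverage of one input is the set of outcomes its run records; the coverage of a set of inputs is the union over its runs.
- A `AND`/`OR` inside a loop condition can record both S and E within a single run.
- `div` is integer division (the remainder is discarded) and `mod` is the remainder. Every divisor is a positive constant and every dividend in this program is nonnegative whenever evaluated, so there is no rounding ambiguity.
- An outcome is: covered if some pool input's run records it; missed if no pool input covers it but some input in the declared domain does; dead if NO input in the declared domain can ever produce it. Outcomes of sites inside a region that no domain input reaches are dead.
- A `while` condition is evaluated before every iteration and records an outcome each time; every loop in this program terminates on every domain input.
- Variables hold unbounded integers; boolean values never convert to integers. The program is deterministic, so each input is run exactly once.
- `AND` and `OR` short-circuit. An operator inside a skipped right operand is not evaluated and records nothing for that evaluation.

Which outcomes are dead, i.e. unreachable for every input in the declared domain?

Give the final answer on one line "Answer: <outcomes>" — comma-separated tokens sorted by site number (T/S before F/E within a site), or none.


checking every outcome against all 90 domain inputs:
  B11=F: unreachable across the whole domain -> dead
  B12=T: unreachable across the whole domain -> dead
  B12=F: unreachable across the whole domain -> dead
  reachable outcomes have witnesses, e.g. B1=T (e.g. g=3, p=-3, v=0), B1=F (e.g. g=1, p=-3, v=0), B2=S (e.g. g=1, p=1, v=0), B2=E (e.g. g=1, p=-3, v=0)
Answer: B11=F, B12=T, B12=F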